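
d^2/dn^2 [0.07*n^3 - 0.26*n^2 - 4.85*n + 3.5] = 0.42*n - 0.52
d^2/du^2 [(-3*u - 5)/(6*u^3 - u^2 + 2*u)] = 2*(-324*u^5 - 1026*u^4 + 273*u^3 - 195*u^2 + 30*u - 20)/(u^3*(216*u^6 - 108*u^5 + 234*u^4 - 73*u^3 + 78*u^2 - 12*u + 8))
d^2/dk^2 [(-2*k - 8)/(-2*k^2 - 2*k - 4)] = 2*((k + 4)*(2*k + 1)^2 - (3*k + 5)*(k^2 + k + 2))/(k^2 + k + 2)^3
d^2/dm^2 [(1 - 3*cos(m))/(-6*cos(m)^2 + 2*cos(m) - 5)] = (243*(1 - cos(2*m))^2*cos(m) - 27*(1 - cos(2*m))^2 - 61*cos(m) + 73*cos(2*m) + 36*cos(3*m) - 54*cos(5*m) + 69)/(2*cos(m) - 3*cos(2*m) - 8)^3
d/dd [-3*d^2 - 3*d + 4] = -6*d - 3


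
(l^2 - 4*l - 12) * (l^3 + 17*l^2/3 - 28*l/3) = l^5 + 5*l^4/3 - 44*l^3 - 92*l^2/3 + 112*l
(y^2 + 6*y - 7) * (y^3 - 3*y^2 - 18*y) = y^5 + 3*y^4 - 43*y^3 - 87*y^2 + 126*y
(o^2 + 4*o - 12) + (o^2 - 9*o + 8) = 2*o^2 - 5*o - 4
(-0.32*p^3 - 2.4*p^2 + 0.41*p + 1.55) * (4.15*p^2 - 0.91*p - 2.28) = -1.328*p^5 - 9.6688*p^4 + 4.6151*p^3 + 11.5314*p^2 - 2.3453*p - 3.534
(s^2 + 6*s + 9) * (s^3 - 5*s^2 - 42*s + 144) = s^5 + s^4 - 63*s^3 - 153*s^2 + 486*s + 1296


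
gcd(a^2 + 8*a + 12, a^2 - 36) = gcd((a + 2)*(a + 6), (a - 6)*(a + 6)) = a + 6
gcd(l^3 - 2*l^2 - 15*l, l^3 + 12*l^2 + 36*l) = l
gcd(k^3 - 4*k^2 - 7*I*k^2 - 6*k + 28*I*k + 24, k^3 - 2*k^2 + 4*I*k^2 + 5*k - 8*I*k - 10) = k - I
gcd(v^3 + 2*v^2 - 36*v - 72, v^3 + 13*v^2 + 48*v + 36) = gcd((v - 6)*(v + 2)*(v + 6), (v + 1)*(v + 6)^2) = v + 6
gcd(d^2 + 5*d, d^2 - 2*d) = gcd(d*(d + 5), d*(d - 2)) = d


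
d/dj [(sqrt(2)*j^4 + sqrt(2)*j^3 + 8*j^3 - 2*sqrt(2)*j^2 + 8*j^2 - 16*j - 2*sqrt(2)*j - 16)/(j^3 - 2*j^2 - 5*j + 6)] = (sqrt(2)*j^6 - 4*sqrt(2)*j^5 - 24*j^4 - 15*sqrt(2)*j^4 - 48*j^3 + 18*sqrt(2)*j^3 + 24*sqrt(2)*j^2 + 120*j^2 - 24*sqrt(2)*j + 32*j - 176 - 12*sqrt(2))/(j^6 - 4*j^5 - 6*j^4 + 32*j^3 + j^2 - 60*j + 36)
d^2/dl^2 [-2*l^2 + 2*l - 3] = -4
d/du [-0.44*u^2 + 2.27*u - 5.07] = 2.27 - 0.88*u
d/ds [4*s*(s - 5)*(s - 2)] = 12*s^2 - 56*s + 40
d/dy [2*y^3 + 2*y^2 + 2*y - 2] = 6*y^2 + 4*y + 2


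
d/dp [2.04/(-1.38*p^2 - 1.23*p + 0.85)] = (5.6304*p + 2.5092)/(1.38*p^2 + 1.23*p - 0.85)^2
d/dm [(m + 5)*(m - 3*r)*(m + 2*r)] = 3*m^2 - 2*m*r + 10*m - 6*r^2 - 5*r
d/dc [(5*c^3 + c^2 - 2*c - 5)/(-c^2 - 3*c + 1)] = (-5*c^4 - 30*c^3 + 10*c^2 - 8*c - 17)/(c^4 + 6*c^3 + 7*c^2 - 6*c + 1)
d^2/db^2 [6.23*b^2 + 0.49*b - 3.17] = 12.4600000000000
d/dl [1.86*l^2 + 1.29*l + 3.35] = 3.72*l + 1.29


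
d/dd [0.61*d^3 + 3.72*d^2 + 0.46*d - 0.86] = 1.83*d^2 + 7.44*d + 0.46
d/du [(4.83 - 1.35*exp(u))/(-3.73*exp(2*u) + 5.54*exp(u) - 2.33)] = (-5.0355*exp(2*u) + 36.0318*exp(u) - 23.6127)*exp(u)/(13.9129*exp(4*u) - 41.3284*exp(3*u) + 48.0734*exp(2*u) - 25.8164*exp(u) + 5.4289)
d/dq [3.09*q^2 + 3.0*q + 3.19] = 6.18*q + 3.0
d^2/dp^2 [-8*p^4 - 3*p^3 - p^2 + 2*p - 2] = -96*p^2 - 18*p - 2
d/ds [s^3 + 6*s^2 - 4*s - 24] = 3*s^2 + 12*s - 4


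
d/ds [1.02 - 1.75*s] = -1.75000000000000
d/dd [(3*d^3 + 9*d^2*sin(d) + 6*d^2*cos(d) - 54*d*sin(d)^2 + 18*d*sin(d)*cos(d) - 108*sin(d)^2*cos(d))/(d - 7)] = 3*(-d^3 - 3*d^2*sin(d) - 2*d^2*cos(d) + 18*d*sin(d)^2 - 3*d*sin(2*d) + (d - 7)*(-2*d^2*sin(d) + 3*d^2*cos(d) + 3*d^2 + 6*d*sin(d) - 18*d*sin(2*d) + 4*d*cos(d) + 6*d*cos(2*d) + 9*sin(d) + 3*sin(2*d) - 27*sin(3*d) + 9*cos(2*d) - 9) + 36*sin(d)^2*cos(d))/(d - 7)^2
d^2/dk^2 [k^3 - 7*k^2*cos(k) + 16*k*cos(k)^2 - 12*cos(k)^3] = 7*k^2*cos(k) + 28*k*sin(k) - 32*k*cos(2*k) + 6*k - 32*sin(2*k) - 5*cos(k) + 27*cos(3*k)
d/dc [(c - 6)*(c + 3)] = 2*c - 3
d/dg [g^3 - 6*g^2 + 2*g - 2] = 3*g^2 - 12*g + 2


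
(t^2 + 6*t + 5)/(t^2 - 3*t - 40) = (t + 1)/(t - 8)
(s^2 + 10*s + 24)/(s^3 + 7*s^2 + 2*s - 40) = (s + 6)/(s^2 + 3*s - 10)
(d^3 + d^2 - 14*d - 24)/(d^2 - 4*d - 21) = (d^2 - 2*d - 8)/(d - 7)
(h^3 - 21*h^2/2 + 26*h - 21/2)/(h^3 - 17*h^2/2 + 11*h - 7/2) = (h - 3)/(h - 1)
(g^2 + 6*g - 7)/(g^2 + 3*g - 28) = (g - 1)/(g - 4)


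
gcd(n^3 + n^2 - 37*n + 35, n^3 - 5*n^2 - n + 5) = n^2 - 6*n + 5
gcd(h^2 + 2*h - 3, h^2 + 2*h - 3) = h^2 + 2*h - 3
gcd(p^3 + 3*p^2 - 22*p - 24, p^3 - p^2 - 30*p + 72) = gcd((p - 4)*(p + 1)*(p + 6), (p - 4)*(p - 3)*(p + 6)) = p^2 + 2*p - 24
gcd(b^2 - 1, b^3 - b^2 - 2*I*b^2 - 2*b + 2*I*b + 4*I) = b + 1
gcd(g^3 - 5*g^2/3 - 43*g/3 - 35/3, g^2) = 1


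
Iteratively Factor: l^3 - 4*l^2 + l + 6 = (l + 1)*(l^2 - 5*l + 6) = (l - 2)*(l + 1)*(l - 3)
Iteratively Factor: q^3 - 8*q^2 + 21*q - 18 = (q - 2)*(q^2 - 6*q + 9) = (q - 3)*(q - 2)*(q - 3)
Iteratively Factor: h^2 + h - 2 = (h + 2)*(h - 1)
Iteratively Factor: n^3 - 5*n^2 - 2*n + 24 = (n - 3)*(n^2 - 2*n - 8) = (n - 4)*(n - 3)*(n + 2)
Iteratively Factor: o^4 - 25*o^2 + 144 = (o - 4)*(o^3 + 4*o^2 - 9*o - 36) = (o - 4)*(o - 3)*(o^2 + 7*o + 12) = (o - 4)*(o - 3)*(o + 4)*(o + 3)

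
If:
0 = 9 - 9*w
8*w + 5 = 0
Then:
No Solution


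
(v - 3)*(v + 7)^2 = v^3 + 11*v^2 + 7*v - 147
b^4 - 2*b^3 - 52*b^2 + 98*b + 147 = (b - 7)*(b - 3)*(b + 1)*(b + 7)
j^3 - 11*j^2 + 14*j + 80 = (j - 8)*(j - 5)*(j + 2)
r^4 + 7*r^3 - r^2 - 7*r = r*(r - 1)*(r + 1)*(r + 7)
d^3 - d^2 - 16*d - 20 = (d - 5)*(d + 2)^2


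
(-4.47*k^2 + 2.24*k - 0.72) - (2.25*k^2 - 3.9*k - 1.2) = -6.72*k^2 + 6.14*k + 0.48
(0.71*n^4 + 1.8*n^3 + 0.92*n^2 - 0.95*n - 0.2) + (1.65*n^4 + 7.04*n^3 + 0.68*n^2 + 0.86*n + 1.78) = 2.36*n^4 + 8.84*n^3 + 1.6*n^2 - 0.09*n + 1.58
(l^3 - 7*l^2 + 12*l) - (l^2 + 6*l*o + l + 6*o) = l^3 - 8*l^2 - 6*l*o + 11*l - 6*o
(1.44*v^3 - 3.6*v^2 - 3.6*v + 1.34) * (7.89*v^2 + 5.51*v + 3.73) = 11.3616*v^5 - 20.4696*v^4 - 42.8688*v^3 - 22.6914*v^2 - 6.0446*v + 4.9982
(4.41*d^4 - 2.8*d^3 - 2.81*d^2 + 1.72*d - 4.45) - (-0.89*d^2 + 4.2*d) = 4.41*d^4 - 2.8*d^3 - 1.92*d^2 - 2.48*d - 4.45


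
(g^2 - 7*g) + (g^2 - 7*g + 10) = 2*g^2 - 14*g + 10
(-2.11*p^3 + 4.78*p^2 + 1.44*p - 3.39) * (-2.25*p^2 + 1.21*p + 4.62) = 4.7475*p^5 - 13.3081*p^4 - 7.2044*p^3 + 31.4535*p^2 + 2.5509*p - 15.6618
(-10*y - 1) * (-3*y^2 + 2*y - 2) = 30*y^3 - 17*y^2 + 18*y + 2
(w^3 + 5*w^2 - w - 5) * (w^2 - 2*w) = w^5 + 3*w^4 - 11*w^3 - 3*w^2 + 10*w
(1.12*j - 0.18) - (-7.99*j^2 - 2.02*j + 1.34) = 7.99*j^2 + 3.14*j - 1.52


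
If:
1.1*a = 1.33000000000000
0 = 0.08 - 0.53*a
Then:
No Solution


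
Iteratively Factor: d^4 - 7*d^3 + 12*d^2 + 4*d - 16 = (d - 2)*(d^3 - 5*d^2 + 2*d + 8) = (d - 2)*(d + 1)*(d^2 - 6*d + 8) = (d - 2)^2*(d + 1)*(d - 4)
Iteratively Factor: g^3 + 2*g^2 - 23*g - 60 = (g + 4)*(g^2 - 2*g - 15) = (g + 3)*(g + 4)*(g - 5)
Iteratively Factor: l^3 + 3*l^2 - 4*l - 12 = (l + 3)*(l^2 - 4) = (l - 2)*(l + 3)*(l + 2)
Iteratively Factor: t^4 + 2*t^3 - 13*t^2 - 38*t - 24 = (t - 4)*(t^3 + 6*t^2 + 11*t + 6) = (t - 4)*(t + 2)*(t^2 + 4*t + 3) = (t - 4)*(t + 1)*(t + 2)*(t + 3)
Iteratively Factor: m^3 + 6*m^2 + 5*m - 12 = (m - 1)*(m^2 + 7*m + 12) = (m - 1)*(m + 3)*(m + 4)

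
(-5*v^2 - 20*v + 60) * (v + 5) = -5*v^3 - 45*v^2 - 40*v + 300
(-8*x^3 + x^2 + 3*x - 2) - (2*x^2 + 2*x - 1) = -8*x^3 - x^2 + x - 1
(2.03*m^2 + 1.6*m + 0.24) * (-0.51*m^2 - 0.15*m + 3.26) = -1.0353*m^4 - 1.1205*m^3 + 6.2554*m^2 + 5.18*m + 0.7824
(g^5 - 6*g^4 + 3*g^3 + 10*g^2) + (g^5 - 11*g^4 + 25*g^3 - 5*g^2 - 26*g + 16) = 2*g^5 - 17*g^4 + 28*g^3 + 5*g^2 - 26*g + 16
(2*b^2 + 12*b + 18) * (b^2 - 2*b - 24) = 2*b^4 + 8*b^3 - 54*b^2 - 324*b - 432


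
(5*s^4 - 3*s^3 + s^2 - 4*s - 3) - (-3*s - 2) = 5*s^4 - 3*s^3 + s^2 - s - 1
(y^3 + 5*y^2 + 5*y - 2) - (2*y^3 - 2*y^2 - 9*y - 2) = -y^3 + 7*y^2 + 14*y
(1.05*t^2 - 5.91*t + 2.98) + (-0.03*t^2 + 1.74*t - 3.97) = 1.02*t^2 - 4.17*t - 0.99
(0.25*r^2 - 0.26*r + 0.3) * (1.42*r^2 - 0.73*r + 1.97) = 0.355*r^4 - 0.5517*r^3 + 1.1083*r^2 - 0.7312*r + 0.591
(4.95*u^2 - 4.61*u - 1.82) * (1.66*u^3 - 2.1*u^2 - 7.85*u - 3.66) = 8.217*u^5 - 18.0476*u^4 - 32.1977*u^3 + 21.8935*u^2 + 31.1596*u + 6.6612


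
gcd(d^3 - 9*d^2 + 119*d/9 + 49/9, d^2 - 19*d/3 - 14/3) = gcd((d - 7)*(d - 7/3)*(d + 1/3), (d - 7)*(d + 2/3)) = d - 7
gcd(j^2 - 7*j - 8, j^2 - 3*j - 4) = j + 1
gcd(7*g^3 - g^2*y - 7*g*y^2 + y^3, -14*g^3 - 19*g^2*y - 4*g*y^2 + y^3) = -7*g^2 - 6*g*y + y^2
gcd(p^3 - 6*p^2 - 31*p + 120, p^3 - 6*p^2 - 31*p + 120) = p^3 - 6*p^2 - 31*p + 120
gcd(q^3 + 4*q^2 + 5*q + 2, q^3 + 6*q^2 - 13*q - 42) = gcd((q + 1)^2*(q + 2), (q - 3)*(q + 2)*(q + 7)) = q + 2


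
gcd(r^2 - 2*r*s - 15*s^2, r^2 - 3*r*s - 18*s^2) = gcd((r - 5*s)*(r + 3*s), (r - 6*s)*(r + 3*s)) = r + 3*s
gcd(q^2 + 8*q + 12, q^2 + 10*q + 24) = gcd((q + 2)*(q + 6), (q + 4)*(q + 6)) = q + 6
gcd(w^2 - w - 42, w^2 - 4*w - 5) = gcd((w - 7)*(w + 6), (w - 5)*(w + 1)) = 1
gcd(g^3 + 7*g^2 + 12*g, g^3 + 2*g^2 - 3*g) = g^2 + 3*g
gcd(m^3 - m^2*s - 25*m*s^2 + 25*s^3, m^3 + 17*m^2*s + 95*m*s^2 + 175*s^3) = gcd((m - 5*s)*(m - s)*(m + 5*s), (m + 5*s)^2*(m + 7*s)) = m + 5*s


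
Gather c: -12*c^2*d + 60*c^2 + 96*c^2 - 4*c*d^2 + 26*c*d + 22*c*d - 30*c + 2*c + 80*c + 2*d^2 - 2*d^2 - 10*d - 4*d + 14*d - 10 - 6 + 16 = c^2*(156 - 12*d) + c*(-4*d^2 + 48*d + 52)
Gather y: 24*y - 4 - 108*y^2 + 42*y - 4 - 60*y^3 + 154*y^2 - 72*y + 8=-60*y^3 + 46*y^2 - 6*y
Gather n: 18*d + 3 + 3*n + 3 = 18*d + 3*n + 6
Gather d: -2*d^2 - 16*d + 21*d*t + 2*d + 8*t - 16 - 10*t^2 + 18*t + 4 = -2*d^2 + d*(21*t - 14) - 10*t^2 + 26*t - 12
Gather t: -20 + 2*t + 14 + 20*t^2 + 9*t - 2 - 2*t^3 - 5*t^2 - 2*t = -2*t^3 + 15*t^2 + 9*t - 8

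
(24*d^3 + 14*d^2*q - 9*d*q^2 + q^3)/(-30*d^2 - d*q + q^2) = (-4*d^2 - 3*d*q + q^2)/(5*d + q)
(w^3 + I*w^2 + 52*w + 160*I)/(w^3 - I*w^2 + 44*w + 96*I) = (w + 5*I)/(w + 3*I)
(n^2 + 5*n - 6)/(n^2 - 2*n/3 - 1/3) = 3*(n + 6)/(3*n + 1)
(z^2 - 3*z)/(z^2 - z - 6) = z/(z + 2)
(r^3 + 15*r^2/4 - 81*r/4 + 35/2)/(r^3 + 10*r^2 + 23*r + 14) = (4*r^2 - 13*r + 10)/(4*(r^2 + 3*r + 2))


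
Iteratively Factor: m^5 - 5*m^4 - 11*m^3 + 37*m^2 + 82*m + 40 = (m + 1)*(m^4 - 6*m^3 - 5*m^2 + 42*m + 40) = (m + 1)^2*(m^3 - 7*m^2 + 2*m + 40) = (m - 5)*(m + 1)^2*(m^2 - 2*m - 8) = (m - 5)*(m - 4)*(m + 1)^2*(m + 2)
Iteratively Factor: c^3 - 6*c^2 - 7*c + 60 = (c - 4)*(c^2 - 2*c - 15) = (c - 4)*(c + 3)*(c - 5)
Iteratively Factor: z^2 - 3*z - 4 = (z + 1)*(z - 4)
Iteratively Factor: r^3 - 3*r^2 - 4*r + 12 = (r + 2)*(r^2 - 5*r + 6) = (r - 2)*(r + 2)*(r - 3)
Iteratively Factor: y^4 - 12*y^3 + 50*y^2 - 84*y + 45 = (y - 1)*(y^3 - 11*y^2 + 39*y - 45) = (y - 5)*(y - 1)*(y^2 - 6*y + 9) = (y - 5)*(y - 3)*(y - 1)*(y - 3)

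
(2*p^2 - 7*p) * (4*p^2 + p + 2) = 8*p^4 - 26*p^3 - 3*p^2 - 14*p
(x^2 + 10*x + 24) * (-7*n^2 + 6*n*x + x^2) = -7*n^2*x^2 - 70*n^2*x - 168*n^2 + 6*n*x^3 + 60*n*x^2 + 144*n*x + x^4 + 10*x^3 + 24*x^2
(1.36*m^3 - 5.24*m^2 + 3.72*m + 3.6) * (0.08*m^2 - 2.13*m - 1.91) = 0.1088*m^5 - 3.316*m^4 + 8.8612*m^3 + 2.3728*m^2 - 14.7732*m - 6.876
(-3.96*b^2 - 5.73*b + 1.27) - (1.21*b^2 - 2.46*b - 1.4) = -5.17*b^2 - 3.27*b + 2.67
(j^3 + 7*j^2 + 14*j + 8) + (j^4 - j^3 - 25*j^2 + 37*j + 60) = j^4 - 18*j^2 + 51*j + 68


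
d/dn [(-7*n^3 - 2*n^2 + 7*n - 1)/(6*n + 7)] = (-84*n^3 - 159*n^2 - 28*n + 55)/(36*n^2 + 84*n + 49)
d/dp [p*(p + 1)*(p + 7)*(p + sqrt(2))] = 4*p^3 + 3*sqrt(2)*p^2 + 24*p^2 + 14*p + 16*sqrt(2)*p + 7*sqrt(2)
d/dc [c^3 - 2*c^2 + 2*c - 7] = 3*c^2 - 4*c + 2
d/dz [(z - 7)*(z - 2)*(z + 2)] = 3*z^2 - 14*z - 4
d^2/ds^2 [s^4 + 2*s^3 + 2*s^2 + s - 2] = 12*s^2 + 12*s + 4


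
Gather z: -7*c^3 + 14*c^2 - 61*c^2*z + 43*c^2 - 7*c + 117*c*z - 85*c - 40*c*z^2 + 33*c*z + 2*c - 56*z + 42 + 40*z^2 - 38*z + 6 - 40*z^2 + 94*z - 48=-7*c^3 + 57*c^2 - 40*c*z^2 - 90*c + z*(-61*c^2 + 150*c)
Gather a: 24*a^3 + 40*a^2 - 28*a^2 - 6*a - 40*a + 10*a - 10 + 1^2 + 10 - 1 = 24*a^3 + 12*a^2 - 36*a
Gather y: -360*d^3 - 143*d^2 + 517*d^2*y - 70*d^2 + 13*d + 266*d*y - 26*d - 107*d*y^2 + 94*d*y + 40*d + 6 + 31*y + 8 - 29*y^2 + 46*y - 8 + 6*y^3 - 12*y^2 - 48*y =-360*d^3 - 213*d^2 + 27*d + 6*y^3 + y^2*(-107*d - 41) + y*(517*d^2 + 360*d + 29) + 6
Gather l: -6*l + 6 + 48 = 54 - 6*l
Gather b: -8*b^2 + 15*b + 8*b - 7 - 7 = -8*b^2 + 23*b - 14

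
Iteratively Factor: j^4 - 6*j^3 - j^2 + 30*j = (j + 2)*(j^3 - 8*j^2 + 15*j) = (j - 5)*(j + 2)*(j^2 - 3*j) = j*(j - 5)*(j + 2)*(j - 3)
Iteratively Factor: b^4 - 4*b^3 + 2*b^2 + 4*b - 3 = (b - 3)*(b^3 - b^2 - b + 1) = (b - 3)*(b + 1)*(b^2 - 2*b + 1) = (b - 3)*(b - 1)*(b + 1)*(b - 1)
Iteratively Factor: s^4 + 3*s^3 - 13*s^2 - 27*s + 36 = (s - 3)*(s^3 + 6*s^2 + 5*s - 12) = (s - 3)*(s + 4)*(s^2 + 2*s - 3) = (s - 3)*(s - 1)*(s + 4)*(s + 3)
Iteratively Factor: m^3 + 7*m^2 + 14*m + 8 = (m + 2)*(m^2 + 5*m + 4) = (m + 1)*(m + 2)*(m + 4)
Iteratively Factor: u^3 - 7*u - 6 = (u - 3)*(u^2 + 3*u + 2) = (u - 3)*(u + 1)*(u + 2)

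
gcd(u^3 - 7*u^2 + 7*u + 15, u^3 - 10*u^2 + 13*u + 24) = u^2 - 2*u - 3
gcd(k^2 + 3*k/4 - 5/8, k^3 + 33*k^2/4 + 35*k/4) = k + 5/4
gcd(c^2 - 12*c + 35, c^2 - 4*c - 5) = c - 5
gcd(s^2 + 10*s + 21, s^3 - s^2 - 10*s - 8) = 1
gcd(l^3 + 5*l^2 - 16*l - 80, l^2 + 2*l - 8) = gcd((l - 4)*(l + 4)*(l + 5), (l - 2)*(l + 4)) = l + 4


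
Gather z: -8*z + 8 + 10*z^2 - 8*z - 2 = 10*z^2 - 16*z + 6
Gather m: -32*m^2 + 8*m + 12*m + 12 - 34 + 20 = -32*m^2 + 20*m - 2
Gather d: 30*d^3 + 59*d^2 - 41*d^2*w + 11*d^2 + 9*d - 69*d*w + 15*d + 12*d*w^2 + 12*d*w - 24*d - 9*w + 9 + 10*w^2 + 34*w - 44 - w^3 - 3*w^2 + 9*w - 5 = 30*d^3 + d^2*(70 - 41*w) + d*(12*w^2 - 57*w) - w^3 + 7*w^2 + 34*w - 40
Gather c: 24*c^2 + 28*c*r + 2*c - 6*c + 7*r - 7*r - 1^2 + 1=24*c^2 + c*(28*r - 4)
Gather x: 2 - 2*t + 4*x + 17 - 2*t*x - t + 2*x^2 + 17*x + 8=-3*t + 2*x^2 + x*(21 - 2*t) + 27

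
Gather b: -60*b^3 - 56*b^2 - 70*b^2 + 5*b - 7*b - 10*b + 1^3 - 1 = -60*b^3 - 126*b^2 - 12*b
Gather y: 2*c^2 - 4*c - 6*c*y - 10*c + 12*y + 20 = 2*c^2 - 14*c + y*(12 - 6*c) + 20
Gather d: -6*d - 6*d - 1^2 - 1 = -12*d - 2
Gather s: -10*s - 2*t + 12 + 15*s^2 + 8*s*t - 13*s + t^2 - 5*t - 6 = 15*s^2 + s*(8*t - 23) + t^2 - 7*t + 6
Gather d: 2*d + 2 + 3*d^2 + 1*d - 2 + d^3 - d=d^3 + 3*d^2 + 2*d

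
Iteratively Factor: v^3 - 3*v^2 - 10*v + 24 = (v + 3)*(v^2 - 6*v + 8) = (v - 4)*(v + 3)*(v - 2)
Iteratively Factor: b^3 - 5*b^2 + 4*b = (b)*(b^2 - 5*b + 4) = b*(b - 1)*(b - 4)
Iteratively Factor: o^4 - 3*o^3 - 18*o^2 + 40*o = (o - 2)*(o^3 - o^2 - 20*o) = (o - 5)*(o - 2)*(o^2 + 4*o) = o*(o - 5)*(o - 2)*(o + 4)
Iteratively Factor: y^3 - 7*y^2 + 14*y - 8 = (y - 4)*(y^2 - 3*y + 2) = (y - 4)*(y - 2)*(y - 1)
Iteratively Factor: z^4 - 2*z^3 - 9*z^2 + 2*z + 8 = (z - 4)*(z^3 + 2*z^2 - z - 2) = (z - 4)*(z + 2)*(z^2 - 1) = (z - 4)*(z + 1)*(z + 2)*(z - 1)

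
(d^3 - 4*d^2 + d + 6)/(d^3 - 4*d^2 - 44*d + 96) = (d^2 - 2*d - 3)/(d^2 - 2*d - 48)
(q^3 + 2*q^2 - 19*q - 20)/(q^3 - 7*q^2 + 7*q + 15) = (q^2 + q - 20)/(q^2 - 8*q + 15)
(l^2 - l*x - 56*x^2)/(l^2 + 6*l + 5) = (l^2 - l*x - 56*x^2)/(l^2 + 6*l + 5)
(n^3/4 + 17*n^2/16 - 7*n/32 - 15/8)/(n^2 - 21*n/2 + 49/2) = (8*n^3 + 34*n^2 - 7*n - 60)/(16*(2*n^2 - 21*n + 49))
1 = 1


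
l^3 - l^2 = l^2*(l - 1)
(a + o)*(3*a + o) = 3*a^2 + 4*a*o + o^2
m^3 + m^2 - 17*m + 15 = (m - 3)*(m - 1)*(m + 5)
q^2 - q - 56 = (q - 8)*(q + 7)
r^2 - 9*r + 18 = (r - 6)*(r - 3)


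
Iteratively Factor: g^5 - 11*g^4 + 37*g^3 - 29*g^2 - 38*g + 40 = (g - 1)*(g^4 - 10*g^3 + 27*g^2 - 2*g - 40) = (g - 4)*(g - 1)*(g^3 - 6*g^2 + 3*g + 10) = (g - 4)*(g - 1)*(g + 1)*(g^2 - 7*g + 10) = (g - 5)*(g - 4)*(g - 1)*(g + 1)*(g - 2)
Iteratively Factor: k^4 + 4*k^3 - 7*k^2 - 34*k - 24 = (k - 3)*(k^3 + 7*k^2 + 14*k + 8) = (k - 3)*(k + 4)*(k^2 + 3*k + 2) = (k - 3)*(k + 2)*(k + 4)*(k + 1)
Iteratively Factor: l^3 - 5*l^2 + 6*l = (l - 2)*(l^2 - 3*l) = l*(l - 2)*(l - 3)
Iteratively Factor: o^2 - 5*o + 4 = (o - 1)*(o - 4)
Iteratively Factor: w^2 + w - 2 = (w - 1)*(w + 2)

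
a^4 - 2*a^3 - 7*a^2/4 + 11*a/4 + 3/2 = (a - 2)*(a - 3/2)*(a + 1/2)*(a + 1)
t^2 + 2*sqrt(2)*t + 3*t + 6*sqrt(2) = (t + 3)*(t + 2*sqrt(2))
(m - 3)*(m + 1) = m^2 - 2*m - 3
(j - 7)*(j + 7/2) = j^2 - 7*j/2 - 49/2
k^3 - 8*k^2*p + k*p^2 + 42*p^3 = (k - 7*p)*(k - 3*p)*(k + 2*p)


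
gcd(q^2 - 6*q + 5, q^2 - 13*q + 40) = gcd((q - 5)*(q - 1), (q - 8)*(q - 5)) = q - 5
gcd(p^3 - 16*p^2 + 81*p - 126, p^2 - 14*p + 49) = p - 7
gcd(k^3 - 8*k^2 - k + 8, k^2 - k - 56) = k - 8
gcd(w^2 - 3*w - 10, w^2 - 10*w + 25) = w - 5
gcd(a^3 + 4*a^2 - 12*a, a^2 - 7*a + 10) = a - 2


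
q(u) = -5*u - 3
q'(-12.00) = -5.00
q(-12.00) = 57.00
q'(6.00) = -5.00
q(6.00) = -33.00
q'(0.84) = -5.00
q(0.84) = -7.20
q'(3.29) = -5.00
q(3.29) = -19.45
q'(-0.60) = -5.00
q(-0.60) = 0.00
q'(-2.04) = -5.00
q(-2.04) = 7.20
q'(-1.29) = -5.00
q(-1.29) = 3.45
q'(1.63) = -5.00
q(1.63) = -11.15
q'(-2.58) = -5.00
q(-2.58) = 9.90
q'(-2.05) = -5.00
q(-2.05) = 7.25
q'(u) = -5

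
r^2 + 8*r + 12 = (r + 2)*(r + 6)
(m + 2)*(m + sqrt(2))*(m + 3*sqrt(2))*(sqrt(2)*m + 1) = sqrt(2)*m^4 + 2*sqrt(2)*m^3 + 9*m^3 + 10*sqrt(2)*m^2 + 18*m^2 + 6*m + 20*sqrt(2)*m + 12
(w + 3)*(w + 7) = w^2 + 10*w + 21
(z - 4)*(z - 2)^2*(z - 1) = z^4 - 9*z^3 + 28*z^2 - 36*z + 16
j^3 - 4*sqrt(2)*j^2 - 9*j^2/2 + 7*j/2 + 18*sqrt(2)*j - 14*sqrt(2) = (j - 7/2)*(j - 1)*(j - 4*sqrt(2))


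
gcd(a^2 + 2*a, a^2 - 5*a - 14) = a + 2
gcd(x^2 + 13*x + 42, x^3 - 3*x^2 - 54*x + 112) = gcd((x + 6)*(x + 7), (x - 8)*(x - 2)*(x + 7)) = x + 7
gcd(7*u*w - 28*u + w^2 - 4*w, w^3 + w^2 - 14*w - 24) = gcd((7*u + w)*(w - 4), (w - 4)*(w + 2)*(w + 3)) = w - 4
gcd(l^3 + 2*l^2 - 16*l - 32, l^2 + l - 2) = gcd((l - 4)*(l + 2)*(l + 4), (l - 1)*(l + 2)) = l + 2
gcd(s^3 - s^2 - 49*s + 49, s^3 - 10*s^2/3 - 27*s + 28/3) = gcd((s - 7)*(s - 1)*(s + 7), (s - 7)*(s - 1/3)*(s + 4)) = s - 7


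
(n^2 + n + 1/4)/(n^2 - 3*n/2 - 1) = (n + 1/2)/(n - 2)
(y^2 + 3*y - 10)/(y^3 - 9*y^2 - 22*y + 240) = (y - 2)/(y^2 - 14*y + 48)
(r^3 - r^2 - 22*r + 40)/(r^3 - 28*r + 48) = (r + 5)/(r + 6)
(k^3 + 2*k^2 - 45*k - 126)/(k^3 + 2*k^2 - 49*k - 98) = (k^2 + 9*k + 18)/(k^2 + 9*k + 14)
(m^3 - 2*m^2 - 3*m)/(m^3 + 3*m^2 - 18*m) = (m + 1)/(m + 6)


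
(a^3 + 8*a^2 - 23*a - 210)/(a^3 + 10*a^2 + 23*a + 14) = (a^2 + a - 30)/(a^2 + 3*a + 2)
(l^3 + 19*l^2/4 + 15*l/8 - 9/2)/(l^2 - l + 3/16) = 2*(2*l^2 + 11*l + 12)/(4*l - 1)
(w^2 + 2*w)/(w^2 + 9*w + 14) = w/(w + 7)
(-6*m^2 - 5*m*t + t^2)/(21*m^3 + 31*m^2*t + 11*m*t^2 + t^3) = (-6*m + t)/(21*m^2 + 10*m*t + t^2)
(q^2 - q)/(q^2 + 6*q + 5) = q*(q - 1)/(q^2 + 6*q + 5)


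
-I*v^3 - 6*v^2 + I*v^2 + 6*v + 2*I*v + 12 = (v - 2)*(v - 6*I)*(-I*v - I)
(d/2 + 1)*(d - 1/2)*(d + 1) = d^3/2 + 5*d^2/4 + d/4 - 1/2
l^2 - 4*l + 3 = (l - 3)*(l - 1)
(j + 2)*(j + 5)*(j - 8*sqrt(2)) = j^3 - 8*sqrt(2)*j^2 + 7*j^2 - 56*sqrt(2)*j + 10*j - 80*sqrt(2)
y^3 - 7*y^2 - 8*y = y*(y - 8)*(y + 1)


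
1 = 1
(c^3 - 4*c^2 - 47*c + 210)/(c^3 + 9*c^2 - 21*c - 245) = (c - 6)/(c + 7)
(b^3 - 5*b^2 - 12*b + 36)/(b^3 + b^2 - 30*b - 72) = (b - 2)/(b + 4)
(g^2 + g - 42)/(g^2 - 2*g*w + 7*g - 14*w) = (6 - g)/(-g + 2*w)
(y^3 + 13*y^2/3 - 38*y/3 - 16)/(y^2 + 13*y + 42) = (3*y^2 - 5*y - 8)/(3*(y + 7))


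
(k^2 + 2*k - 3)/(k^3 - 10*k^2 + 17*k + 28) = (k^2 + 2*k - 3)/(k^3 - 10*k^2 + 17*k + 28)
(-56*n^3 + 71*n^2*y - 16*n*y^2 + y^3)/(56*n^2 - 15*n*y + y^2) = -n + y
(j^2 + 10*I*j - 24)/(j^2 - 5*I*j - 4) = (-j^2 - 10*I*j + 24)/(-j^2 + 5*I*j + 4)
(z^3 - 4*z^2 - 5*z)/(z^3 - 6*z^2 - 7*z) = (z - 5)/(z - 7)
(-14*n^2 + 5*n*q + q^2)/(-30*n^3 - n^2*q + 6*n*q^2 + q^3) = (7*n + q)/(15*n^2 + 8*n*q + q^2)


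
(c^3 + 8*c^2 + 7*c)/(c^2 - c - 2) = c*(c + 7)/(c - 2)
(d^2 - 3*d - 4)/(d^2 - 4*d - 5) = (d - 4)/(d - 5)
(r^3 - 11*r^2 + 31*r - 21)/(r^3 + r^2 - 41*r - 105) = (r^2 - 4*r + 3)/(r^2 + 8*r + 15)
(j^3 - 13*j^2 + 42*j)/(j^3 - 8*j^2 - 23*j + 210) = j/(j + 5)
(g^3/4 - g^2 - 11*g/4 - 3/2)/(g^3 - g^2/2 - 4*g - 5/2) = (g - 6)/(2*(2*g - 5))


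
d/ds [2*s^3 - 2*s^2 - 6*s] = 6*s^2 - 4*s - 6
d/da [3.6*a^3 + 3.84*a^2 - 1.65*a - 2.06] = 10.8*a^2 + 7.68*a - 1.65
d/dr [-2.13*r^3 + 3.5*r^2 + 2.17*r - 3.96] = -6.39*r^2 + 7.0*r + 2.17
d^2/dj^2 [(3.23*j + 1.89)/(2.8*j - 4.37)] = 108.67976/(2.8*j - 4.37)^3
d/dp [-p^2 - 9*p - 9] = -2*p - 9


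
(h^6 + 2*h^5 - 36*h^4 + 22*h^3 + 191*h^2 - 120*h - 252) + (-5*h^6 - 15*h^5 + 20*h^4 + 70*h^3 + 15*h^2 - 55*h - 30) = -4*h^6 - 13*h^5 - 16*h^4 + 92*h^3 + 206*h^2 - 175*h - 282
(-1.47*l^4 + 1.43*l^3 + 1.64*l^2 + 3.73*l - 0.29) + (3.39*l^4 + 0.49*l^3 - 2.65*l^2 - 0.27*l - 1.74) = 1.92*l^4 + 1.92*l^3 - 1.01*l^2 + 3.46*l - 2.03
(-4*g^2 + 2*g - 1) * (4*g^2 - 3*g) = -16*g^4 + 20*g^3 - 10*g^2 + 3*g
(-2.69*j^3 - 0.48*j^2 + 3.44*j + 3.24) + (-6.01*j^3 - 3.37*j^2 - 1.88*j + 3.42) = -8.7*j^3 - 3.85*j^2 + 1.56*j + 6.66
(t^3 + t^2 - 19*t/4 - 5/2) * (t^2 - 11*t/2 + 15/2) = t^5 - 9*t^4/2 - 11*t^3/4 + 249*t^2/8 - 175*t/8 - 75/4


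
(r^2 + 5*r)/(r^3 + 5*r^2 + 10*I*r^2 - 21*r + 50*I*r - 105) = r/(r^2 + 10*I*r - 21)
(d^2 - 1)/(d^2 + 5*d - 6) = (d + 1)/(d + 6)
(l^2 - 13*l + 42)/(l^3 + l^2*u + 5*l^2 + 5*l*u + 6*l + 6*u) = (l^2 - 13*l + 42)/(l^3 + l^2*u + 5*l^2 + 5*l*u + 6*l + 6*u)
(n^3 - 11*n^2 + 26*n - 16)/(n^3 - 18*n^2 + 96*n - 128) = (n - 1)/(n - 8)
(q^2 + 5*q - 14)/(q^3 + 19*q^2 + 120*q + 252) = (q - 2)/(q^2 + 12*q + 36)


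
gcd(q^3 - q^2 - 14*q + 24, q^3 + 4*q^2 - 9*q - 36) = q^2 + q - 12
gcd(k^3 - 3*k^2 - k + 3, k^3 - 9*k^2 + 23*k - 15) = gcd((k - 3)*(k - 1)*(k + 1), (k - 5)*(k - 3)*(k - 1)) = k^2 - 4*k + 3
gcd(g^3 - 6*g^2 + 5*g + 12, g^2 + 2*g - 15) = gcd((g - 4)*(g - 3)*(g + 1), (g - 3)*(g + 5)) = g - 3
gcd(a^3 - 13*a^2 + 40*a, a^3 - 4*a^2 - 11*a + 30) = a - 5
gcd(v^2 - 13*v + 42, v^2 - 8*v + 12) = v - 6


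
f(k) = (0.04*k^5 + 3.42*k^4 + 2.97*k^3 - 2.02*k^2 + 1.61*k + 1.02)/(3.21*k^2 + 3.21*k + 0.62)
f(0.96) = 0.94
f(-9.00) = 76.53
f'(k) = (-6.42*k - 3.21)*(0.04*k^5 + 3.42*k^4 + 2.97*k^3 - 2.02*k^2 + 1.61*k + 1.02)/(3.21*k^2 + 3.21*k + 0.62)^2 + (0.2*k^4 + 13.68*k^3 + 8.91*k^2 - 4.04*k + 1.61)/(3.21*k^2 + 3.21*k + 0.62)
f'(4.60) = 10.30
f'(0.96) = 1.41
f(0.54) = 0.63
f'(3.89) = 8.57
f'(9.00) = 21.84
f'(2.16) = 4.43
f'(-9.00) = -16.07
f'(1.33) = 2.41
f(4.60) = 22.43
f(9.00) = 92.63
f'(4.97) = 11.22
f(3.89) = 15.73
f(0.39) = 0.68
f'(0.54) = 0.00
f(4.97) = 26.41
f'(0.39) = -0.70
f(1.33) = 1.65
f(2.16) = 4.50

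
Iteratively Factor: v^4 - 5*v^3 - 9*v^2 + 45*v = (v - 3)*(v^3 - 2*v^2 - 15*v) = (v - 3)*(v + 3)*(v^2 - 5*v) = v*(v - 3)*(v + 3)*(v - 5)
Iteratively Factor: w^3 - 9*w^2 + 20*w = (w - 5)*(w^2 - 4*w) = w*(w - 5)*(w - 4)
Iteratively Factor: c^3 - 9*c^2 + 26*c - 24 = (c - 3)*(c^2 - 6*c + 8) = (c - 4)*(c - 3)*(c - 2)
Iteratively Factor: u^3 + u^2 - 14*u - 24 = (u + 2)*(u^2 - u - 12) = (u + 2)*(u + 3)*(u - 4)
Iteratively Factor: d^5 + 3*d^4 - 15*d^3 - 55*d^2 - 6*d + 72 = (d + 3)*(d^4 - 15*d^2 - 10*d + 24) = (d - 1)*(d + 3)*(d^3 + d^2 - 14*d - 24) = (d - 1)*(d + 2)*(d + 3)*(d^2 - d - 12) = (d - 4)*(d - 1)*(d + 2)*(d + 3)*(d + 3)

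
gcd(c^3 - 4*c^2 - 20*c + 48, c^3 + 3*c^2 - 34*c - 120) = c^2 - 2*c - 24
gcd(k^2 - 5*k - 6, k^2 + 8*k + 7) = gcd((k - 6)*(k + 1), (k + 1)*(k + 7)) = k + 1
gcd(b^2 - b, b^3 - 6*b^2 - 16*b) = b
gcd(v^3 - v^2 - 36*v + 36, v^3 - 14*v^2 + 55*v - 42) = v^2 - 7*v + 6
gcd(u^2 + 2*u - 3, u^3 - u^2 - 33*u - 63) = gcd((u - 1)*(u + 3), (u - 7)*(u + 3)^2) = u + 3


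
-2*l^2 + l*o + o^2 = (-l + o)*(2*l + o)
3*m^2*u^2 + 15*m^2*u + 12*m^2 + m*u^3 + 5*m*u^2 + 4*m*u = (3*m + u)*(u + 4)*(m*u + m)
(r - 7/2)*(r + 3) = r^2 - r/2 - 21/2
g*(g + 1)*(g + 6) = g^3 + 7*g^2 + 6*g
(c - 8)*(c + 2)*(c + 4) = c^3 - 2*c^2 - 40*c - 64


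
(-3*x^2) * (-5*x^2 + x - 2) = 15*x^4 - 3*x^3 + 6*x^2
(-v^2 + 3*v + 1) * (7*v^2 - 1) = -7*v^4 + 21*v^3 + 8*v^2 - 3*v - 1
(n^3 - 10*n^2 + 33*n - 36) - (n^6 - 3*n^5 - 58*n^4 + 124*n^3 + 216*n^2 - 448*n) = -n^6 + 3*n^5 + 58*n^4 - 123*n^3 - 226*n^2 + 481*n - 36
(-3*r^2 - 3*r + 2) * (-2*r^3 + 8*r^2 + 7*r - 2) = 6*r^5 - 18*r^4 - 49*r^3 + r^2 + 20*r - 4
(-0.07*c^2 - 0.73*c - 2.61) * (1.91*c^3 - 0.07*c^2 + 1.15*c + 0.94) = -0.1337*c^5 - 1.3894*c^4 - 5.0145*c^3 - 0.7226*c^2 - 3.6877*c - 2.4534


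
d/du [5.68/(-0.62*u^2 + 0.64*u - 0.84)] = (7.0432*u - 3.6352)/(0.62*u^2 - 0.64*u + 0.84)^2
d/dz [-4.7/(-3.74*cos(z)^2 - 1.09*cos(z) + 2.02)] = (35.156*cos(z) + 5.123)*sin(z)/(3.74*cos(z)^2 + 1.09*cos(z) - 2.02)^2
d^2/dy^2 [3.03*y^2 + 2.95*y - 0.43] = 6.06000000000000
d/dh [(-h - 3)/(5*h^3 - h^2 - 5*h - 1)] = 2*(5*h^3 + 22*h^2 - 3*h - 7)/(25*h^6 - 10*h^5 - 49*h^4 + 27*h^2 + 10*h + 1)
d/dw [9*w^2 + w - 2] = 18*w + 1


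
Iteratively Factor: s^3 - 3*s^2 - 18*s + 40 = (s + 4)*(s^2 - 7*s + 10) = (s - 5)*(s + 4)*(s - 2)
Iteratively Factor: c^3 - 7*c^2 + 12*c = (c)*(c^2 - 7*c + 12) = c*(c - 4)*(c - 3)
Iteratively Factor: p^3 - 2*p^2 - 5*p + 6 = (p - 3)*(p^2 + p - 2) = (p - 3)*(p + 2)*(p - 1)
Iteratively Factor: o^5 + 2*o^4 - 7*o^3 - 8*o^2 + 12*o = (o + 2)*(o^4 - 7*o^2 + 6*o) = (o + 2)*(o + 3)*(o^3 - 3*o^2 + 2*o) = o*(o + 2)*(o + 3)*(o^2 - 3*o + 2) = o*(o - 2)*(o + 2)*(o + 3)*(o - 1)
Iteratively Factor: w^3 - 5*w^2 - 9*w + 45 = (w - 3)*(w^2 - 2*w - 15) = (w - 3)*(w + 3)*(w - 5)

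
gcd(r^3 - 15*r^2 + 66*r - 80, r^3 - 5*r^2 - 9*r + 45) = r - 5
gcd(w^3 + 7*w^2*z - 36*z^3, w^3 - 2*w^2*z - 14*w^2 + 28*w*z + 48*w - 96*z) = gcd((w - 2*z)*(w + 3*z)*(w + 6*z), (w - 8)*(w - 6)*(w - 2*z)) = -w + 2*z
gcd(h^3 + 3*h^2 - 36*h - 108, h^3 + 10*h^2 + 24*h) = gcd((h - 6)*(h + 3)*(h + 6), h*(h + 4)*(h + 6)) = h + 6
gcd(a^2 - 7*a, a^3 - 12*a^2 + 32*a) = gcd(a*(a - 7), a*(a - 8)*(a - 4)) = a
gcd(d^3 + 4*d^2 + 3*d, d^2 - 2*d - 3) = d + 1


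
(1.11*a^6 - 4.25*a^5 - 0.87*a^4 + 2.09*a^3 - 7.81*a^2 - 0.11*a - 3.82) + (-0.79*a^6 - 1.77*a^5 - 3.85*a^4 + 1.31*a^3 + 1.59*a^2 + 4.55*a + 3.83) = 0.32*a^6 - 6.02*a^5 - 4.72*a^4 + 3.4*a^3 - 6.22*a^2 + 4.44*a + 0.0100000000000002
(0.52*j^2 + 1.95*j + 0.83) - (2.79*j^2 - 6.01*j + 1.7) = -2.27*j^2 + 7.96*j - 0.87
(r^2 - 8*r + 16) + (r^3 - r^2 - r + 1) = r^3 - 9*r + 17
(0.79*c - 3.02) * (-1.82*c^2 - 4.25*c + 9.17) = -1.4378*c^3 + 2.1389*c^2 + 20.0793*c - 27.6934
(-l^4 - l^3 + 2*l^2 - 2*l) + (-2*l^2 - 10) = -l^4 - l^3 - 2*l - 10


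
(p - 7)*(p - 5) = p^2 - 12*p + 35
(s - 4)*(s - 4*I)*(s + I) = s^3 - 4*s^2 - 3*I*s^2 + 4*s + 12*I*s - 16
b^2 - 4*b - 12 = (b - 6)*(b + 2)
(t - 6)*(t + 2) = t^2 - 4*t - 12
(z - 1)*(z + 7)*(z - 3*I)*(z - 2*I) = z^4 + 6*z^3 - 5*I*z^3 - 13*z^2 - 30*I*z^2 - 36*z + 35*I*z + 42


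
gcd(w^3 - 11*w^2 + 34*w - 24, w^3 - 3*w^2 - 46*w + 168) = w^2 - 10*w + 24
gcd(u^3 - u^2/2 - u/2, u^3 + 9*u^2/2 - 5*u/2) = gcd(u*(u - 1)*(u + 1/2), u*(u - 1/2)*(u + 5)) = u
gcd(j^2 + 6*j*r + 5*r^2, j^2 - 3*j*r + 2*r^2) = 1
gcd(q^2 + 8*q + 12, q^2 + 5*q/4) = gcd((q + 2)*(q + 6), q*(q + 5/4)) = 1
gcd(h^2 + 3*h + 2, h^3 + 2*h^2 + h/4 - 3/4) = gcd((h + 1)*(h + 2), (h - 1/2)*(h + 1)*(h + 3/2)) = h + 1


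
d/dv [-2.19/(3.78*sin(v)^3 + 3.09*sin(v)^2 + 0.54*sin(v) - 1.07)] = (24.8346*sin(v)^2 + 13.5342*sin(v) + 1.1826)*cos(v)/(3.78*sin(v)^3 + 3.09*sin(v)^2 + 0.54*sin(v) - 1.07)^2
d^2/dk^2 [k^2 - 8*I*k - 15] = 2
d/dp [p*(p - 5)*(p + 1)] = 3*p^2 - 8*p - 5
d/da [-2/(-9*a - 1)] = -18/(9*a + 1)^2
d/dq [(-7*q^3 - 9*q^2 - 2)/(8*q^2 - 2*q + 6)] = (-14*q^4 + 7*q^3 - 27*q^2 - 19*q - 1)/(16*q^4 - 8*q^3 + 25*q^2 - 6*q + 9)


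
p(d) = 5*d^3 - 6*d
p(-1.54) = -9.02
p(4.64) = 471.65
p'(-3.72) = 201.58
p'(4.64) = 316.94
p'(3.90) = 222.15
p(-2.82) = -95.21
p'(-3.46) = 173.57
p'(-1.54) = 29.57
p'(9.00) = 1209.00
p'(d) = 15*d^2 - 6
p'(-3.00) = 129.00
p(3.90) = 273.20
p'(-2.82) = 113.29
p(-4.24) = -355.69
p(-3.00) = -117.00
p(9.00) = 3591.00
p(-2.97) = -113.17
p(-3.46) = -186.35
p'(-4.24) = 263.66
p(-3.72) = -235.07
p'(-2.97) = 126.31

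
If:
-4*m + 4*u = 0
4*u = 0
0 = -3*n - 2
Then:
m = 0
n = -2/3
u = 0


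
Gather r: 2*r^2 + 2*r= 2*r^2 + 2*r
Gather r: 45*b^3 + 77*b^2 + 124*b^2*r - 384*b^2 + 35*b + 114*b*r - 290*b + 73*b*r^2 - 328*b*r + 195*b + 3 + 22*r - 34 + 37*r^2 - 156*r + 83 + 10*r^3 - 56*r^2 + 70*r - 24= 45*b^3 - 307*b^2 - 60*b + 10*r^3 + r^2*(73*b - 19) + r*(124*b^2 - 214*b - 64) + 28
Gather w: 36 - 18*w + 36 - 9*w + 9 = 81 - 27*w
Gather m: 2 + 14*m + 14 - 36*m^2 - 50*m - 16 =-36*m^2 - 36*m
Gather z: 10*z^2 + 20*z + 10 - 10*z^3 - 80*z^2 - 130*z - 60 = -10*z^3 - 70*z^2 - 110*z - 50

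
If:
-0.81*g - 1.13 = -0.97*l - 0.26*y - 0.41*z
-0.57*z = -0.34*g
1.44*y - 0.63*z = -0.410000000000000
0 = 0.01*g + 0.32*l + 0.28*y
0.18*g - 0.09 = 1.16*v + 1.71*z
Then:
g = -1.28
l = 0.58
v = 0.85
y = -0.62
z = -0.77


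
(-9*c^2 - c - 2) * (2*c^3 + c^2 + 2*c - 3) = -18*c^5 - 11*c^4 - 23*c^3 + 23*c^2 - c + 6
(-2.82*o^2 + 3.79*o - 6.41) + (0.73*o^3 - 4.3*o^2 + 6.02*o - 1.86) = 0.73*o^3 - 7.12*o^2 + 9.81*o - 8.27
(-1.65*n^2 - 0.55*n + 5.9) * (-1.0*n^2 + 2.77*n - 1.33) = 1.65*n^4 - 4.0205*n^3 - 5.229*n^2 + 17.0745*n - 7.847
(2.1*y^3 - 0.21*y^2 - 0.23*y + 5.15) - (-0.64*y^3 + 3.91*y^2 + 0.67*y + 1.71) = 2.74*y^3 - 4.12*y^2 - 0.9*y + 3.44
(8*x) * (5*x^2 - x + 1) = 40*x^3 - 8*x^2 + 8*x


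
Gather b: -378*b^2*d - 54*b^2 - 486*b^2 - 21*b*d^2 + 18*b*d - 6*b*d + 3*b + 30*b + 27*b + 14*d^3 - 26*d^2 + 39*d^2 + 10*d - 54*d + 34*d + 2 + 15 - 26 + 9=b^2*(-378*d - 540) + b*(-21*d^2 + 12*d + 60) + 14*d^3 + 13*d^2 - 10*d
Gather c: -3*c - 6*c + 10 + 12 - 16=6 - 9*c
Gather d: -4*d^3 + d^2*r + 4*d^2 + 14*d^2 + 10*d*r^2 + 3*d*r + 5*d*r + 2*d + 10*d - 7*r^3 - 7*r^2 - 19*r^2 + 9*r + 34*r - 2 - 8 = -4*d^3 + d^2*(r + 18) + d*(10*r^2 + 8*r + 12) - 7*r^3 - 26*r^2 + 43*r - 10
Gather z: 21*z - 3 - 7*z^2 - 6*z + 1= -7*z^2 + 15*z - 2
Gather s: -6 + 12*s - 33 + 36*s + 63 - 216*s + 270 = 294 - 168*s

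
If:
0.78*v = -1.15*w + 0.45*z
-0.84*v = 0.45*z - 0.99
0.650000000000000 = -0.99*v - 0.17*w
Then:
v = -1.06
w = 2.36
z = 4.18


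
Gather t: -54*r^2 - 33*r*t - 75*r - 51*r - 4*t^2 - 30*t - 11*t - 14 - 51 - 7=-54*r^2 - 126*r - 4*t^2 + t*(-33*r - 41) - 72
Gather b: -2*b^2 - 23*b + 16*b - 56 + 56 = -2*b^2 - 7*b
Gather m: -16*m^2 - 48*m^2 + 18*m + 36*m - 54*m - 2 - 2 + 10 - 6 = -64*m^2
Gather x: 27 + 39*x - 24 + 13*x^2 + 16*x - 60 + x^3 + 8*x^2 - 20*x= x^3 + 21*x^2 + 35*x - 57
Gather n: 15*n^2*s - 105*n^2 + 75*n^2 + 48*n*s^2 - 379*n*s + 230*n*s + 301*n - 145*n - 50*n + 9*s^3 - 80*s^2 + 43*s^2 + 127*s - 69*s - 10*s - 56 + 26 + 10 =n^2*(15*s - 30) + n*(48*s^2 - 149*s + 106) + 9*s^3 - 37*s^2 + 48*s - 20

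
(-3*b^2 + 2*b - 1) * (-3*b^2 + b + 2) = 9*b^4 - 9*b^3 - b^2 + 3*b - 2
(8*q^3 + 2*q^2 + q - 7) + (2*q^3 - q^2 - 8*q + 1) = 10*q^3 + q^2 - 7*q - 6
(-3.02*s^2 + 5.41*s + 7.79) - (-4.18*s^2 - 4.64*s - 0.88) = 1.16*s^2 + 10.05*s + 8.67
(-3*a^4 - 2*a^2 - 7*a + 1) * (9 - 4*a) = 12*a^5 - 27*a^4 + 8*a^3 + 10*a^2 - 67*a + 9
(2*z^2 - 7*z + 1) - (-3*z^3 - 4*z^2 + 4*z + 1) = 3*z^3 + 6*z^2 - 11*z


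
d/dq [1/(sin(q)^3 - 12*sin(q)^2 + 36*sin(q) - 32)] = 3*(6 - sin(q))*cos(q)/((sin(q) - 8)^2*(sin(q) - 2)^3)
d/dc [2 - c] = -1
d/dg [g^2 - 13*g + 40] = 2*g - 13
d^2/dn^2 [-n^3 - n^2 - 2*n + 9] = -6*n - 2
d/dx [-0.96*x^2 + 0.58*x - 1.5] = 0.58 - 1.92*x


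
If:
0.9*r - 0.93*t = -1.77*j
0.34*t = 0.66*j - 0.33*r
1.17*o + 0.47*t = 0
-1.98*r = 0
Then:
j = 0.00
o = 0.00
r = 0.00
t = 0.00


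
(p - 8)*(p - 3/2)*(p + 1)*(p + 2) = p^4 - 13*p^3/2 - 29*p^2/2 + 17*p + 24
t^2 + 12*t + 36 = (t + 6)^2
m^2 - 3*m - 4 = (m - 4)*(m + 1)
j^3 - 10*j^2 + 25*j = j*(j - 5)^2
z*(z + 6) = z^2 + 6*z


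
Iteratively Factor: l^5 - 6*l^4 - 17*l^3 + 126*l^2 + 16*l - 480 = (l - 5)*(l^4 - l^3 - 22*l^2 + 16*l + 96) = (l - 5)*(l + 2)*(l^3 - 3*l^2 - 16*l + 48) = (l - 5)*(l - 3)*(l + 2)*(l^2 - 16) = (l - 5)*(l - 4)*(l - 3)*(l + 2)*(l + 4)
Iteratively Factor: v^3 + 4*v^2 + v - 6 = (v - 1)*(v^2 + 5*v + 6) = (v - 1)*(v + 3)*(v + 2)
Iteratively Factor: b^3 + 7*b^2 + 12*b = (b + 4)*(b^2 + 3*b) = b*(b + 4)*(b + 3)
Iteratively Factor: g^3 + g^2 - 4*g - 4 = (g - 2)*(g^2 + 3*g + 2) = (g - 2)*(g + 2)*(g + 1)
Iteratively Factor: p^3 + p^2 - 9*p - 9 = (p + 1)*(p^2 - 9) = (p - 3)*(p + 1)*(p + 3)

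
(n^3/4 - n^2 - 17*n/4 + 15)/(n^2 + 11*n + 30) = (n^3 - 4*n^2 - 17*n + 60)/(4*(n^2 + 11*n + 30))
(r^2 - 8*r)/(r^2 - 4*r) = (r - 8)/(r - 4)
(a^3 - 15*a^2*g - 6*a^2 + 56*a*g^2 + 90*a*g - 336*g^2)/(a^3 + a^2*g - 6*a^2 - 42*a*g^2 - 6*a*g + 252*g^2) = (a^2 - 15*a*g + 56*g^2)/(a^2 + a*g - 42*g^2)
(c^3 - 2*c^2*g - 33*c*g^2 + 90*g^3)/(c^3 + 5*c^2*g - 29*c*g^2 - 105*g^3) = (c^2 + 3*c*g - 18*g^2)/(c^2 + 10*c*g + 21*g^2)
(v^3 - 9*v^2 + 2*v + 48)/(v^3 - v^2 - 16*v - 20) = (v^2 - 11*v + 24)/(v^2 - 3*v - 10)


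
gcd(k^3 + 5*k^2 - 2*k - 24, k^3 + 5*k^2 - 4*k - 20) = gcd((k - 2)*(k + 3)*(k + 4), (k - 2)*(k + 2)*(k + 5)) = k - 2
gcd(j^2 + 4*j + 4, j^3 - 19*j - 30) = j + 2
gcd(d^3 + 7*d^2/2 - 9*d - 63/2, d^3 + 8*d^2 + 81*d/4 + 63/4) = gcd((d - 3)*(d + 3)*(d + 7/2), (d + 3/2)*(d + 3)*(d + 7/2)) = d^2 + 13*d/2 + 21/2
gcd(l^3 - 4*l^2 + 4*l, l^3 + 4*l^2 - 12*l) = l^2 - 2*l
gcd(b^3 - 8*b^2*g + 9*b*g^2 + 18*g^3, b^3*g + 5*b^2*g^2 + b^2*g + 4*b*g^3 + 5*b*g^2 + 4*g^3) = b + g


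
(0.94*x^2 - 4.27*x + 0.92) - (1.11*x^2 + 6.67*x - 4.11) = -0.17*x^2 - 10.94*x + 5.03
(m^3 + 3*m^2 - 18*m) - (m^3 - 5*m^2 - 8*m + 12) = 8*m^2 - 10*m - 12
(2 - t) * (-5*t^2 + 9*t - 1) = 5*t^3 - 19*t^2 + 19*t - 2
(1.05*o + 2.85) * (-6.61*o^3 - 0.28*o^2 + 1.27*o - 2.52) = -6.9405*o^4 - 19.1325*o^3 + 0.5355*o^2 + 0.9735*o - 7.182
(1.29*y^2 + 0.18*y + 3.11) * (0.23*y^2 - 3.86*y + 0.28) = 0.2967*y^4 - 4.938*y^3 + 0.3817*y^2 - 11.9542*y + 0.8708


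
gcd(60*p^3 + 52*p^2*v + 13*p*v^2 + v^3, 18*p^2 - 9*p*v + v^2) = 1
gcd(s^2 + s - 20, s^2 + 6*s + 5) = s + 5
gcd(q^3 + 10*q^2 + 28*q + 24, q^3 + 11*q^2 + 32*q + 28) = q^2 + 4*q + 4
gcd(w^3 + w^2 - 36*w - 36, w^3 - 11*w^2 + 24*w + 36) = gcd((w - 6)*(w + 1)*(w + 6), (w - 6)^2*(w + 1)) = w^2 - 5*w - 6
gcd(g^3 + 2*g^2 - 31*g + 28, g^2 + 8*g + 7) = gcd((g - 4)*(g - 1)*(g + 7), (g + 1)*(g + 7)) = g + 7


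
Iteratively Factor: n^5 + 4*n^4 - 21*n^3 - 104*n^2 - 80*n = (n - 5)*(n^4 + 9*n^3 + 24*n^2 + 16*n) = n*(n - 5)*(n^3 + 9*n^2 + 24*n + 16) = n*(n - 5)*(n + 4)*(n^2 + 5*n + 4) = n*(n - 5)*(n + 1)*(n + 4)*(n + 4)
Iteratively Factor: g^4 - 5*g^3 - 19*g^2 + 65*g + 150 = (g - 5)*(g^3 - 19*g - 30) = (g - 5)^2*(g^2 + 5*g + 6) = (g - 5)^2*(g + 3)*(g + 2)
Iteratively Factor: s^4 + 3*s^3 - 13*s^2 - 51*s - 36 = (s + 3)*(s^3 - 13*s - 12) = (s - 4)*(s + 3)*(s^2 + 4*s + 3) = (s - 4)*(s + 3)^2*(s + 1)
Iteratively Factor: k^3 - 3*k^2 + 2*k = (k - 1)*(k^2 - 2*k) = k*(k - 1)*(k - 2)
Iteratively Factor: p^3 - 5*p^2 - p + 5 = (p - 5)*(p^2 - 1) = (p - 5)*(p + 1)*(p - 1)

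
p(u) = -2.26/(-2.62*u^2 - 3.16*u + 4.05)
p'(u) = -2.26*(5.24*u + 3.16)/(-2.62*u^2 - 3.16*u + 4.05)^2 = (-11.8424*u - 7.1416)/(2.62*u^2 + 3.16*u - 4.05)^2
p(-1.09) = -0.52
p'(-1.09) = 0.30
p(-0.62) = -0.45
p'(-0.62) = 0.01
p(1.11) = 0.84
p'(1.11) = -2.81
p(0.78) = 256.58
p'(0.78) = -211117.42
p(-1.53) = -0.82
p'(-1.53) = 1.45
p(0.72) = -5.42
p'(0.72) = -90.28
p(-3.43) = 0.14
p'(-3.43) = 0.13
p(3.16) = 0.07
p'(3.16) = -0.04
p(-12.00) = 0.01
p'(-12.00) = 0.00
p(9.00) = 0.01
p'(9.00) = -0.00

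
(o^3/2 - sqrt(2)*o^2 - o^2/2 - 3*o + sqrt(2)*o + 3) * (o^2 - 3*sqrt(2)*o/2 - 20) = o^5/2 - 7*sqrt(2)*o^4/4 - o^4/2 - 10*o^3 + 7*sqrt(2)*o^3/4 + 10*o^2 + 49*sqrt(2)*o^2/2 - 49*sqrt(2)*o/2 + 60*o - 60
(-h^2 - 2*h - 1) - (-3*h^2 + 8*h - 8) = 2*h^2 - 10*h + 7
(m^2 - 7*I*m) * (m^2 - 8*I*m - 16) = m^4 - 15*I*m^3 - 72*m^2 + 112*I*m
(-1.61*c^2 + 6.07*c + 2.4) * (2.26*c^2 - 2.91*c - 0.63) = -3.6386*c^4 + 18.4033*c^3 - 11.2254*c^2 - 10.8081*c - 1.512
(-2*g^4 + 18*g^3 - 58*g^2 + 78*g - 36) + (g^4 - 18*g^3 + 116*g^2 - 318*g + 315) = -g^4 + 58*g^2 - 240*g + 279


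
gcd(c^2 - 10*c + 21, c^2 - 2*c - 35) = c - 7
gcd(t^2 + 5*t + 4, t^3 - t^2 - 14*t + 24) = t + 4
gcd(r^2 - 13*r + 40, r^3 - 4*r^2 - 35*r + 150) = r - 5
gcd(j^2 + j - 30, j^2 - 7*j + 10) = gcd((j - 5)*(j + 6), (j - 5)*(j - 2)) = j - 5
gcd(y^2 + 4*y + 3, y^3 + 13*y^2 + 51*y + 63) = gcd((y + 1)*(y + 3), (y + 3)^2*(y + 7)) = y + 3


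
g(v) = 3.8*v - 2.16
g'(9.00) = 3.80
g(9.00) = 32.04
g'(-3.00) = 3.80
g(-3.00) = -13.56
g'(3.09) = 3.80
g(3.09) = 9.58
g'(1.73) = 3.80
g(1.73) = 4.41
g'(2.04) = 3.80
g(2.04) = 5.59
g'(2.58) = 3.80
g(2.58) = 7.64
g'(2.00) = 3.80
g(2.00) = 5.44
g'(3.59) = 3.80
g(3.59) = 11.48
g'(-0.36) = 3.80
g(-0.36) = -3.53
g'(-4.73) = 3.80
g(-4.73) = -20.13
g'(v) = 3.80000000000000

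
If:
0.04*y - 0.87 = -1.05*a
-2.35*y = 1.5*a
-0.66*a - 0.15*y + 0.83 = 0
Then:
No Solution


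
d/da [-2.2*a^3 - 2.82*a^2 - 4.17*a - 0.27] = -6.6*a^2 - 5.64*a - 4.17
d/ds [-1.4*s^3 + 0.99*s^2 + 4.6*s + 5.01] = -4.2*s^2 + 1.98*s + 4.6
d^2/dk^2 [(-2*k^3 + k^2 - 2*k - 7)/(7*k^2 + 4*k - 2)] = 6*(-62*k^3 - 313*k^2 - 232*k - 74)/(343*k^6 + 588*k^5 + 42*k^4 - 272*k^3 - 12*k^2 + 48*k - 8)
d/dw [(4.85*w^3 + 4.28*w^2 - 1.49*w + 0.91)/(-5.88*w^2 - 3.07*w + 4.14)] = (-28.518*w^4 - 29.779*w^3 + 38.3362*w^2 + 46.14*w - 3.3749)/(34.5744*w^4 + 36.1032*w^3 - 39.2615*w^2 - 25.4196*w + 17.1396)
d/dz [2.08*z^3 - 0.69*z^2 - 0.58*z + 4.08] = 6.24*z^2 - 1.38*z - 0.58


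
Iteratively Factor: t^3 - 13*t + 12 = (t + 4)*(t^2 - 4*t + 3) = (t - 3)*(t + 4)*(t - 1)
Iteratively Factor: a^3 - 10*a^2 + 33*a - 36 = (a - 4)*(a^2 - 6*a + 9) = (a - 4)*(a - 3)*(a - 3)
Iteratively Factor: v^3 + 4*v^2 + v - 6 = (v + 2)*(v^2 + 2*v - 3) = (v + 2)*(v + 3)*(v - 1)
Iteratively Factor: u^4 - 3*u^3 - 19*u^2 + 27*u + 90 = (u - 3)*(u^3 - 19*u - 30) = (u - 5)*(u - 3)*(u^2 + 5*u + 6) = (u - 5)*(u - 3)*(u + 2)*(u + 3)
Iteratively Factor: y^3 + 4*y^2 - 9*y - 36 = (y - 3)*(y^2 + 7*y + 12) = (y - 3)*(y + 3)*(y + 4)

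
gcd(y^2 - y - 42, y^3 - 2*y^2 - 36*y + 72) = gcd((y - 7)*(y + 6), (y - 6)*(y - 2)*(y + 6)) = y + 6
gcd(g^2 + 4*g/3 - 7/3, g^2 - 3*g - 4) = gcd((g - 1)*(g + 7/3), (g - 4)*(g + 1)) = 1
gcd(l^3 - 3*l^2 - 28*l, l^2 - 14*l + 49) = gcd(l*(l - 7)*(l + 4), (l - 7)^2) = l - 7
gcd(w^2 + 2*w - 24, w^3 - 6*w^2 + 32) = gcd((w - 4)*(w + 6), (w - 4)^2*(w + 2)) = w - 4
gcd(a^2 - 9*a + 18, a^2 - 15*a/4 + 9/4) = a - 3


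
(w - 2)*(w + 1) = w^2 - w - 2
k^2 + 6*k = k*(k + 6)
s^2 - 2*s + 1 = (s - 1)^2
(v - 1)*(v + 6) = v^2 + 5*v - 6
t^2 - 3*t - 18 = (t - 6)*(t + 3)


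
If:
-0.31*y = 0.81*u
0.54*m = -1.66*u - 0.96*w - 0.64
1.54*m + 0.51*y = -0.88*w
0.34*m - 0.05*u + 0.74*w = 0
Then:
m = -0.39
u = -0.35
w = 0.16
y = 0.91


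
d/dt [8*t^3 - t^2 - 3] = 2*t*(12*t - 1)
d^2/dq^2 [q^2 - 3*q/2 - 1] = 2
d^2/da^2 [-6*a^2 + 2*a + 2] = -12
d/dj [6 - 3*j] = -3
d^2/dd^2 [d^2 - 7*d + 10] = 2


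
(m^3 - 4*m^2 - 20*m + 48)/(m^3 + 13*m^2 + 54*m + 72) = (m^2 - 8*m + 12)/(m^2 + 9*m + 18)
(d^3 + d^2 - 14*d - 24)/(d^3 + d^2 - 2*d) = (d^2 - d - 12)/(d*(d - 1))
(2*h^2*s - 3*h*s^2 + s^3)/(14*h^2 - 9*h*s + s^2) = s*(-h + s)/(-7*h + s)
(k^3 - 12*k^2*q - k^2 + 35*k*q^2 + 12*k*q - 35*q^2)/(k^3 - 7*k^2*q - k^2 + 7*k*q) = (k - 5*q)/k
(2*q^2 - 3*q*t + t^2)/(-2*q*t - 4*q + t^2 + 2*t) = (-q + t)/(t + 2)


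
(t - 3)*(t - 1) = t^2 - 4*t + 3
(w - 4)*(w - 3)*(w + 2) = w^3 - 5*w^2 - 2*w + 24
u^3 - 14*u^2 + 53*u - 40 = (u - 8)*(u - 5)*(u - 1)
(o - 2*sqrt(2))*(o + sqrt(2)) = o^2 - sqrt(2)*o - 4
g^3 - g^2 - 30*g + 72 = (g - 4)*(g - 3)*(g + 6)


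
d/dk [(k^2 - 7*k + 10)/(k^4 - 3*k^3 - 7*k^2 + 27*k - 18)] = 2*(-k^3 + 8*k^2 - 5*k - 18)/(k^6 - 2*k^5 - 17*k^4 + 36*k^3 + 63*k^2 - 162*k + 81)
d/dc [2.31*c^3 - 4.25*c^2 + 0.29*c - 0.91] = 6.93*c^2 - 8.5*c + 0.29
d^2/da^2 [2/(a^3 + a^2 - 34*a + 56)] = 4*(-(3*a + 1)*(a^3 + a^2 - 34*a + 56) + (3*a^2 + 2*a - 34)^2)/(a^3 + a^2 - 34*a + 56)^3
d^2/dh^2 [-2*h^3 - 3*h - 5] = -12*h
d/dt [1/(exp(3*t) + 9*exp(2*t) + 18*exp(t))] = 3*(-exp(2*t) - 6*exp(t) - 6)*exp(-t)/(exp(2*t) + 9*exp(t) + 18)^2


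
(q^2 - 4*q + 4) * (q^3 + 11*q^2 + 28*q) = q^5 + 7*q^4 - 12*q^3 - 68*q^2 + 112*q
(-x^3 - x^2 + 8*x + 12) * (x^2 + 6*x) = -x^5 - 7*x^4 + 2*x^3 + 60*x^2 + 72*x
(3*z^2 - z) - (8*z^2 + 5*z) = -5*z^2 - 6*z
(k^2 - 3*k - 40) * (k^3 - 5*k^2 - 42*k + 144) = k^5 - 8*k^4 - 67*k^3 + 470*k^2 + 1248*k - 5760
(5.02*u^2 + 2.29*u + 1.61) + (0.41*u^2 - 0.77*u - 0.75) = 5.43*u^2 + 1.52*u + 0.86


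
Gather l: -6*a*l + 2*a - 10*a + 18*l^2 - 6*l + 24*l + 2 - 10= -8*a + 18*l^2 + l*(18 - 6*a) - 8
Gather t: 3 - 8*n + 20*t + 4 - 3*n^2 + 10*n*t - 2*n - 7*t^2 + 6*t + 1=-3*n^2 - 10*n - 7*t^2 + t*(10*n + 26) + 8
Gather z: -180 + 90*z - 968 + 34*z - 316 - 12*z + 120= 112*z - 1344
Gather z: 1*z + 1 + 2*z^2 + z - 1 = 2*z^2 + 2*z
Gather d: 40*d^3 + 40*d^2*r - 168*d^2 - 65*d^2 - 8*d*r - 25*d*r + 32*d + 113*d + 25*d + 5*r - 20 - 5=40*d^3 + d^2*(40*r - 233) + d*(170 - 33*r) + 5*r - 25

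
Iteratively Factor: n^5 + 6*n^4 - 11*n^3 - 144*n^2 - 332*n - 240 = (n + 2)*(n^4 + 4*n^3 - 19*n^2 - 106*n - 120) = (n - 5)*(n + 2)*(n^3 + 9*n^2 + 26*n + 24) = (n - 5)*(n + 2)*(n + 4)*(n^2 + 5*n + 6) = (n - 5)*(n + 2)*(n + 3)*(n + 4)*(n + 2)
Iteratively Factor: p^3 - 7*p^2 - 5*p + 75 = (p - 5)*(p^2 - 2*p - 15) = (p - 5)^2*(p + 3)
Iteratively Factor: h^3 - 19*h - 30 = (h + 3)*(h^2 - 3*h - 10) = (h + 2)*(h + 3)*(h - 5)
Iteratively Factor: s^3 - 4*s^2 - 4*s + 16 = (s - 4)*(s^2 - 4) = (s - 4)*(s - 2)*(s + 2)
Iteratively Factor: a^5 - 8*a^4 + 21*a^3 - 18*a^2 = (a - 2)*(a^4 - 6*a^3 + 9*a^2) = (a - 3)*(a - 2)*(a^3 - 3*a^2) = a*(a - 3)*(a - 2)*(a^2 - 3*a) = a^2*(a - 3)*(a - 2)*(a - 3)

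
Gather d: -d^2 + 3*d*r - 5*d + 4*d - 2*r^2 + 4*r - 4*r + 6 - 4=-d^2 + d*(3*r - 1) - 2*r^2 + 2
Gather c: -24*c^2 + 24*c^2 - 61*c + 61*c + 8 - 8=0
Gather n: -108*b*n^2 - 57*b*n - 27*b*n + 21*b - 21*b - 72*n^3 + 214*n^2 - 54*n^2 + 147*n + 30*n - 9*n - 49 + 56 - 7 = -72*n^3 + n^2*(160 - 108*b) + n*(168 - 84*b)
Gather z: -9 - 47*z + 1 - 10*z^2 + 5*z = -10*z^2 - 42*z - 8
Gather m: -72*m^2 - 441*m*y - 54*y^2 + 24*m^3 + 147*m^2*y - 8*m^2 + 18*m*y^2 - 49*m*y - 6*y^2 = 24*m^3 + m^2*(147*y - 80) + m*(18*y^2 - 490*y) - 60*y^2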